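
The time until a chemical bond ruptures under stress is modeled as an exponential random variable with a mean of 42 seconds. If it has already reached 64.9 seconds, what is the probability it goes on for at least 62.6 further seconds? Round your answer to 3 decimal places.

0.225

The rate is λ = 1/42 = 0.0238095 per second.
By the memoryless property, P(X > 64.9+62.6 | X > 64.9) = P(X > 62.6).
P(X > 62.6) = e^(−1.4905) ≈ 0.225.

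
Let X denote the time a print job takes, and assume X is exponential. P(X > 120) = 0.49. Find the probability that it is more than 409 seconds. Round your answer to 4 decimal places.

e^(−λ·120) = 0.49 ⇒ λ = −ln(0.49)/120 = 0.00594458.
P(X > 409) = e^(−0.00594458·409) = e^(−2.4313) ≈ 0.0879.

0.0879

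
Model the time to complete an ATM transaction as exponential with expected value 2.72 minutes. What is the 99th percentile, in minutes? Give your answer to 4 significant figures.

12.53

The rate is λ = 1/2.72 = 0.367647 per minute.
Set 1 − e^(−λt) = 0.99, so t = −ln(0.01)/λ = 4.6052/0.367647 ≈ 12.5261 minutes.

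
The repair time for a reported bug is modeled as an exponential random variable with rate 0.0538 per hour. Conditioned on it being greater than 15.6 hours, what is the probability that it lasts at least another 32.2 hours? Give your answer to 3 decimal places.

The exponential is memoryless, so the remaining time is again Exp(λ): the condition X > 15.6 is irrelevant.
P(X > 32.2) = e^(−1.7324) ≈ 0.177.

0.177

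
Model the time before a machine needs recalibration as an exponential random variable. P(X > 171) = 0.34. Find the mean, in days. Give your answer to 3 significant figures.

e^(−λ·171) = 0.34 ⇒ λ = −ln(0.34)/171 = 0.00630883.
Mean = 1/λ = 158.508 days.

159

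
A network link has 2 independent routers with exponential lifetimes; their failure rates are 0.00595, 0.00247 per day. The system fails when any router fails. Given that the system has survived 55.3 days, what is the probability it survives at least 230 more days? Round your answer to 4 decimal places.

0.1442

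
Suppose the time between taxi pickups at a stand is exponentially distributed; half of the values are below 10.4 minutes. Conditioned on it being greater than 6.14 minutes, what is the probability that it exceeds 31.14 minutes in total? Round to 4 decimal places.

0.1890

For an exponential, median = ln(2)/λ, so λ = ln 2 / 10.4 = 0.0666488 per minute.
P(X > s+t | X > s) = e^(−λ(s+t))/e^(−λs) = e^(−λt), independent of s = 6.14.
P(X > 25) = e^(−1.6662) ≈ 0.1890.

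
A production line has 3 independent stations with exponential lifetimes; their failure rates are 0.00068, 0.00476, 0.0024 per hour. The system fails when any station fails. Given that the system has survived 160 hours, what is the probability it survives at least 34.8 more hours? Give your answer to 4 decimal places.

0.7612

Time to first failure ~ Exp(Σλ) with Σλ = 0.00784.
By memorylessness, P(T > 160+34.8 | T > 160) = P(T > 34.8) = e^(−0.00784·34.8) ≈ 0.7612.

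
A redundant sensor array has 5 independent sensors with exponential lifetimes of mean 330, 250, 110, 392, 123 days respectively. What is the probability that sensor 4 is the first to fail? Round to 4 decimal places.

0.0952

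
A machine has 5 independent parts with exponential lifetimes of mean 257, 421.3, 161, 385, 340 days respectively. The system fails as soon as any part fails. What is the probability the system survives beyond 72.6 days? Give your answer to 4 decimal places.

0.2704

The first failure time is exponential with rate Σλ_i = 1/257 + 1/421.3 + 1/161 + 1/385 + 1/340 = 0.0180144 per day.
P(min > 72.6) = e^(−0.0180144·72.6) = e^(−1.3078) ≈ 0.2704.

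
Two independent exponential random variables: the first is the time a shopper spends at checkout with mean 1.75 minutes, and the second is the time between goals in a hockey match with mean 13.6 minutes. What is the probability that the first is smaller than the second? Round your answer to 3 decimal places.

0.886

λ_1 = 1/1.75 = 0.571429, λ_2 = 1/13.6 = 0.0735294.
For independent exponentials, P(the first < the second) = λ_1/(λ_1+λ_2) = 0.571429/0.644958 ≈ 0.886.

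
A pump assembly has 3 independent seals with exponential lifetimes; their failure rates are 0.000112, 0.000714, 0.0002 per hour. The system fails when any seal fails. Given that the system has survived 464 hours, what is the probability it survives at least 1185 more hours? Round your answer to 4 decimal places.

0.2965

Time to first failure ~ Exp(Σλ) with Σλ = 0.001026.
By memorylessness, P(T > 464+1185 | T > 464) = P(T > 1185) = e^(−0.001026·1185) ≈ 0.2965.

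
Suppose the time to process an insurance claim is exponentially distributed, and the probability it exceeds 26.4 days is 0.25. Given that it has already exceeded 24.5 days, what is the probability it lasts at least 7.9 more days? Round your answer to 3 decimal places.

From e^(−λ·26.4) = 0.25, λ = −ln(0.25)/26.4 = 0.0525112.
Memoryless: P(X > 24.5+7.9 | X > 24.5) = P(X > 7.9) = e^(−0.0525112·7.9) ≈ 0.660.

0.660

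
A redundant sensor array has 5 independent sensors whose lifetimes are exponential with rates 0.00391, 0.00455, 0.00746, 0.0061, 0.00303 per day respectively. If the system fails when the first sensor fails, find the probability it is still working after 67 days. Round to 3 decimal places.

The time to first failure is exponential with rate Σλ = 0.00391 + 0.00455 + 0.00746 + 0.0061 + 0.00303 = 0.02505.
P(min > 67) = e^(−0.02505·67) = e^(−1.6784) ≈ 0.187.

0.187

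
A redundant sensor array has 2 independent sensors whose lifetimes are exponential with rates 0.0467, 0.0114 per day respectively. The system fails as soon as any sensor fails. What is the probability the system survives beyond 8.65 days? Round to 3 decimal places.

0.605

The time to first failure is exponential with rate Σλ = 0.0467 + 0.0114 = 0.0581.
P(min > 8.65) = e^(−0.0581·8.65) = e^(−0.50257) ≈ 0.605.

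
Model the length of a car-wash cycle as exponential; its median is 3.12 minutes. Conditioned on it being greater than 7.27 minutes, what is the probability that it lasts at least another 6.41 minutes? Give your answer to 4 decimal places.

For an exponential, median = ln(2)/λ, so λ = ln 2 / 3.12 = 0.222163 per minute.
P(X > s+t | X > s) = e^(−λ(s+t))/e^(−λs) = e^(−λt), independent of s = 7.27.
P(X > 6.41) = e^(−1.4241) ≈ 0.2407.

0.2407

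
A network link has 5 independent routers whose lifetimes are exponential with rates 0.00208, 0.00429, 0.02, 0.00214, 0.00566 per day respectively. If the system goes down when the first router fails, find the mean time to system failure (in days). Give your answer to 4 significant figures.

29.27

The time to first failure is exponential with rate Σλ = 0.00208 + 0.00429 + 0.02 + 0.00214 + 0.00566 = 0.03417.
E[min] = 1/Σλ = 1/0.03417 = 29.2654 days.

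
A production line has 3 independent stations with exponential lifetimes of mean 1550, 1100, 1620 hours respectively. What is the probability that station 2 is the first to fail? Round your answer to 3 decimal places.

0.419

Rates: λ_i = 1/mean_i → 0.000645161, 0.000909091, 0.000617284; Σλ = 0.00217154.
P(station 2 first) = λ_2/Σλ = 0.000909091/0.00217154 ≈ 0.419.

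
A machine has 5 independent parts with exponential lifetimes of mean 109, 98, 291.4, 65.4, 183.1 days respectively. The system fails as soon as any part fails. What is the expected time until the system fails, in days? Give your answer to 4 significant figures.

The first failure time is exponential with rate Σλ_i = 1/109 + 1/98 + 1/291.4 + 1/65.4 + 1/183.1 = 0.0435621 per day.
E[min] = 1/Σλ = 1/0.0435621 = 22.9557 days.

22.96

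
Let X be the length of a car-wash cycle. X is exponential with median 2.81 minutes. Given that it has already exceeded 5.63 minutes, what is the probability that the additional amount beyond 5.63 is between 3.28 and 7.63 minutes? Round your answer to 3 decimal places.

For an exponential, median = ln(2)/λ, so λ = ln 2 / 2.81 = 0.246672 per minute.
Memoryless: the residual past 5.63 is again Exp(λ).
P(3.28 < residual < 7.63) = e^(−λ·3.28) − e^(−λ·7.63) = 0.44527 − 0.15227 ≈ 0.293.

0.293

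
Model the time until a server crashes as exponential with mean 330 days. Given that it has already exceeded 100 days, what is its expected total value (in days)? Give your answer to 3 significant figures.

430

The rate is λ = 1/330 = 0.0030303 per day.
By memorylessness, E[X | X > 100] = 100 + 1/λ = 100 + 330 = 430 days.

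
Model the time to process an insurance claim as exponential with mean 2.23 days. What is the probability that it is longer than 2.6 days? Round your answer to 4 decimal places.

0.3116

The rate is λ = 1/2.23 = 0.44843 per day.
P(X > 2.6) = e^(−λ·2.6) = e^(−1.1659) ≈ 0.3116.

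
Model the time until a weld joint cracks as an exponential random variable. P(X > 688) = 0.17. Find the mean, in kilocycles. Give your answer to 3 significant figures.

e^(−λ·688) = 0.17 ⇒ λ = −ln(0.17)/688 = 0.00257552.
Mean = 1/λ = 388.271 kilocycles.

388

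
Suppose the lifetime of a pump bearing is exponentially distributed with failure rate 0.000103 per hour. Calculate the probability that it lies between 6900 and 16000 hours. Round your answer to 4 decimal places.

P(6900 < X < 16000) = e^(−λ·6900) − e^(−λ·16000) = 0.49130 − 0.19243 ≈ 0.2989.

0.2989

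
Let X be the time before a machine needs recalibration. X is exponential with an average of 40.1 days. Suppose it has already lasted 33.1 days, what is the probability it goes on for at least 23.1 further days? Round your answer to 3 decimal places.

The rate is λ = 1/40.1 = 0.0249377 per day.
By the memoryless property, P(X > 33.1+23.1 | X > 33.1) = P(X > 23.1).
P(X > 23.1) = e^(−0.57606) ≈ 0.562.

0.562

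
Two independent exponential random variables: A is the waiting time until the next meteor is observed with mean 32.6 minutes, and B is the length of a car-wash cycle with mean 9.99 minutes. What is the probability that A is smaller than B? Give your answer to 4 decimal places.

0.2346

λ_1 = 1/32.6 = 0.0306748, λ_2 = 1/9.99 = 0.1001.
For independent exponentials, P(A < B) = λ_1/(λ_1+λ_2) = 0.0306748/0.130775 ≈ 0.2346.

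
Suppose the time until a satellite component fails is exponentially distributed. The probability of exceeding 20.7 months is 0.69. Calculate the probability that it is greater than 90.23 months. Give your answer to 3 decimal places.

0.198

e^(−λ·20.7) = 0.69 ⇒ λ = −ln(0.69)/20.7 = 0.0179258.
P(X > 90.23) = e^(−0.0179258·90.23) = e^(−1.6174) ≈ 0.198.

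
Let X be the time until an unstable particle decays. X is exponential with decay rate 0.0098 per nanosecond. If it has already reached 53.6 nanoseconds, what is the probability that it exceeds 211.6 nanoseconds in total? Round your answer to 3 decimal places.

0.213

By the memoryless property, P(X > 53.6+158 | X > 53.6) = P(X > 158).
P(X > 158) = e^(−1.5484) ≈ 0.213.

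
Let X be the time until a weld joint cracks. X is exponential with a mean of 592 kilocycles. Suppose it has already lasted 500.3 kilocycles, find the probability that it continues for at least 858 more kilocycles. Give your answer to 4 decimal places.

The rate is λ = 1/592 = 0.00168919 per kilocycle.
P(X > s+t | X > s) = e^(−λ(s+t))/e^(−λs) = e^(−λt), independent of s = 500.3.
P(X > 858) = e^(−1.4493) ≈ 0.2347.

0.2347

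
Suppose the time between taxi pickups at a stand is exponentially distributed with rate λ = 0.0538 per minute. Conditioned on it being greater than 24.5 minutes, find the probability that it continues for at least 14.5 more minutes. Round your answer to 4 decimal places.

P(X > s+t | X > s) = e^(−λ(s+t))/e^(−λs) = e^(−λt), independent of s = 24.5.
P(X > 14.5) = e^(−0.7801) ≈ 0.4584.

0.4584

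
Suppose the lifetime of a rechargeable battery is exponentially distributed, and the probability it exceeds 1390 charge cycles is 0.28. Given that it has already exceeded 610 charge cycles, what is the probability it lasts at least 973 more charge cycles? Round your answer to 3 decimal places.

From e^(−λ·1390) = 0.28, λ = −ln(0.28)/1390 = 0.000915803.
Memoryless: P(X > 610+973 | X > 610) = P(X > 973) = e^(−0.000915803·973) ≈ 0.410.

0.410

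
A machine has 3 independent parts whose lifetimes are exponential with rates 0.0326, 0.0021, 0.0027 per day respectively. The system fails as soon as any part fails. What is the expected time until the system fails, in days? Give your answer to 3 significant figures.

26.7

The time to first failure is exponential with rate Σλ = 0.0326 + 0.0021 + 0.0027 = 0.0374.
E[min] = 1/Σλ = 1/0.0374 = 26.738 days.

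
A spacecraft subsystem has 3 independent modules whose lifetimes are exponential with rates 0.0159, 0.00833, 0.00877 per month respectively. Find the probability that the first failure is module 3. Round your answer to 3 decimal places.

The time to first failure is exponential with rate Σλ = 0.0159 + 0.00833 + 0.00877 = 0.033.
P(module 3 first) = λ_3/Σλ = 0.00877/0.033 ≈ 0.266.

0.266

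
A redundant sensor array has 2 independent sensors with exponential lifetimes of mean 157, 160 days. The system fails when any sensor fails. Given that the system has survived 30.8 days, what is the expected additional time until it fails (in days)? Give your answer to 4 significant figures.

79.24

First-failure rate Σλ = 1/157 + 1/160 = 0.0126194.
By memorylessness the expected residual is 1/Σλ = 79.2429 days, regardless of the 30.8 already elapsed.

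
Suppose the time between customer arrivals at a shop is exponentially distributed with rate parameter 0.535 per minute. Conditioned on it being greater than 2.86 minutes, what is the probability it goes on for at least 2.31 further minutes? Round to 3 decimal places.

P(X > s+t | X > s) = e^(−λ(s+t))/e^(−λs) = e^(−λt), independent of s = 2.86.
P(X > 2.31) = e^(−1.2359) ≈ 0.291.

0.291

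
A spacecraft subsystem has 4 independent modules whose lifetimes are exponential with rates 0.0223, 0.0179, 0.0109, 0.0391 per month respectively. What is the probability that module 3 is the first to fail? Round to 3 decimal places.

0.121

The time to first failure is exponential with rate Σλ = 0.0223 + 0.0179 + 0.0109 + 0.0391 = 0.0902.
P(module 3 first) = λ_3/Σλ = 0.0109/0.0902 ≈ 0.121.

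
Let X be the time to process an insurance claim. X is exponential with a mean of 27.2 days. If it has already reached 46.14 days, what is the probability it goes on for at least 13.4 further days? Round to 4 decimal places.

0.6110

The rate is λ = 1/27.2 = 0.0367647 per day.
By the memoryless property, P(X > 46.14+13.4 | X > 46.14) = P(X > 13.4).
P(X > 13.4) = e^(−0.49265) ≈ 0.6110.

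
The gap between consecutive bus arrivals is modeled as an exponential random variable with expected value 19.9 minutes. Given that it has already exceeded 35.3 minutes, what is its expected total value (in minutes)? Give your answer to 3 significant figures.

55.2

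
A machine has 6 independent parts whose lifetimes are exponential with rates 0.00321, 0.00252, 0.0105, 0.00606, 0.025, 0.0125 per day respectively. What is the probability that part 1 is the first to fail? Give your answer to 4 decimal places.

0.0537

The time to first failure is exponential with rate Σλ = 0.00321 + 0.00252 + 0.0105 + 0.00606 + 0.025 + 0.0125 = 0.05979.
P(part 1 first) = λ_1/Σλ = 0.00321/0.05979 ≈ 0.0537.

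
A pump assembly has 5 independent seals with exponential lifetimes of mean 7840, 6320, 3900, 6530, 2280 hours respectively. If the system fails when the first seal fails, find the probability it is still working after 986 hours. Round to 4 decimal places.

0.3269

The first failure time is exponential with rate Σλ_i = 1/7840 + 1/6320 + 1/3900 + 1/6530 + 1/2280 = 0.00113392 per hour.
P(min > 986) = e^(−0.00113392·986) = e^(−1.1181) ≈ 0.3269.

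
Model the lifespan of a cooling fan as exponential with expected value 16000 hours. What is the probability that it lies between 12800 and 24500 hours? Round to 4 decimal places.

0.2331

The rate is λ = 1/16000 = 0.0000625 per hour.
P(12800 < X < 24500) = e^(−λ·12800) − e^(−λ·24500) = 0.44933 − 0.21627 ≈ 0.2331.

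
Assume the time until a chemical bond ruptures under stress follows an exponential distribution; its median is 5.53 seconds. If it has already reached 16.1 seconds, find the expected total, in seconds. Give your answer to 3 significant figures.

For an exponential, median = ln(2)/λ, so λ = ln 2 / 5.53 = 0.125343 per second.
By memorylessness, E[X | X > 16.1] = 16.1 + 1/λ = 16.1 + 7.9781 = 24.0781 seconds.

24.1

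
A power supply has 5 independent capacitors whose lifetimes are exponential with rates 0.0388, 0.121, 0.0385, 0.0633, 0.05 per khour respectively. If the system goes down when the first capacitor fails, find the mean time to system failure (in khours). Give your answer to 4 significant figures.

3.209

The time to first failure is exponential with rate Σλ = 0.0388 + 0.121 + 0.0385 + 0.0633 + 0.05 = 0.3116.
E[min] = 1/Σλ = 1/0.3116 = 3.20924 khours.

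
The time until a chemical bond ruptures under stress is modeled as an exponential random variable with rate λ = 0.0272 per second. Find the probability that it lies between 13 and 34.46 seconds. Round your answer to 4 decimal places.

0.3105

P(13 < X < 34.46) = e^(−λ·13) − e^(−λ·34.46) = 0.70216 − 0.39168 ≈ 0.3105.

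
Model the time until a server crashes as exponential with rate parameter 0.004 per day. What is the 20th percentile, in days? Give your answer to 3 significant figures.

Set 1 − e^(−λt) = 0.2, so t = −ln(0.8)/λ = 0.22314/0.004 ≈ 55.7859 days.

55.8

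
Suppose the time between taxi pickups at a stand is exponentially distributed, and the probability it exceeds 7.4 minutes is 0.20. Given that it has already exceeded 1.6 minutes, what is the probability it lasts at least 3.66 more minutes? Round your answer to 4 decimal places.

0.4511

From e^(−λ·7.4) = 0.20, λ = −ln(0.20)/7.4 = 0.217492.
Memoryless: P(X > 1.6+3.66 | X > 1.6) = P(X > 3.66) = e^(−0.217492·3.66) ≈ 0.4511.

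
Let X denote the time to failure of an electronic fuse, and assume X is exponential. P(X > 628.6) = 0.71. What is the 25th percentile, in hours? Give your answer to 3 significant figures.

528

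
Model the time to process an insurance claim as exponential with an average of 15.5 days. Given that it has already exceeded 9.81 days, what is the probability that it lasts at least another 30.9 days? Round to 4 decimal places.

0.1362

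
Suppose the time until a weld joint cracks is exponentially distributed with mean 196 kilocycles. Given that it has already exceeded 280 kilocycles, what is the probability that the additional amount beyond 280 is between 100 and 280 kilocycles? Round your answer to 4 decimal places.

The rate is λ = 1/196 = 0.00510204 per kilocycle.
Memoryless: the residual past 280 is again Exp(λ).
P(100 < residual < 280) = e^(−λ·100) − e^(−λ·280) = 0.60037 − 0.23965 ≈ 0.3607.

0.3607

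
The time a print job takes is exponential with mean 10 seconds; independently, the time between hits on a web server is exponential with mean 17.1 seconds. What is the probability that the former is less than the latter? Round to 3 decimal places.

0.631

λ_1 = 1/10 = 0.1, λ_2 = 1/17.1 = 0.0584795.
For independent exponentials, P(the former < the latter) = λ_1/(λ_1+λ_2) = 0.1/0.15848 ≈ 0.631.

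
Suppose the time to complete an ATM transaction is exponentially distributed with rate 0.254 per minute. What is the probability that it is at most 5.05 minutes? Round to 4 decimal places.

0.7227

P(X ≤ 5.05) = 1 − e^(−λ·5.05) = 1 − e^(−1.2827) ≈ 0.7227.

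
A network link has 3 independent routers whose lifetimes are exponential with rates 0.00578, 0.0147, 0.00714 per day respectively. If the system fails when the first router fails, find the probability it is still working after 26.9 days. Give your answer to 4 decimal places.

0.4757

The time to first failure is exponential with rate Σλ = 0.00578 + 0.0147 + 0.00714 = 0.02762.
P(min > 26.9) = e^(−0.02762·26.9) = e^(−0.74298) ≈ 0.4757.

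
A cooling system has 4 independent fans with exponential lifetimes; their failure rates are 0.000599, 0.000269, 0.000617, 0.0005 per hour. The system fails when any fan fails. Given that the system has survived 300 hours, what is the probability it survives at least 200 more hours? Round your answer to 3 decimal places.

0.672

Time to first failure ~ Exp(Σλ) with Σλ = 0.001985.
By memorylessness, P(T > 300+200 | T > 300) = P(T > 200) = e^(−0.001985·200) ≈ 0.672.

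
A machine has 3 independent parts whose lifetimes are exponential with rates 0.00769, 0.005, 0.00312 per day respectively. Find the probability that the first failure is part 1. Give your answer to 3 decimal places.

The time to first failure is exponential with rate Σλ = 0.00769 + 0.005 + 0.00312 = 0.01581.
P(part 1 first) = λ_1/Σλ = 0.00769/0.01581 ≈ 0.486.

0.486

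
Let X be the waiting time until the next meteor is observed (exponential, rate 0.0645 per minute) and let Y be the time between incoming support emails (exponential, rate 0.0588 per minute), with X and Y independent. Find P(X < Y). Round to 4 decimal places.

0.5231

λ_1 = 0.0645, λ_2 = 0.0588.
For independent exponentials, P(X < Y) = λ_1/(λ_1+λ_2) = 0.0645/0.1233 ≈ 0.5231.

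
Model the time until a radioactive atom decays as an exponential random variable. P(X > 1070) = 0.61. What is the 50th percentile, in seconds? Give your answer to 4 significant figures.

1500

e^(−λ·1070) = 0.61 ⇒ λ = −ln(0.61)/1070 = 0.000461959.
50th percentile: 1 − e^(−λt) = 0.5, t = −ln(0.5)/λ = 1500.45 seconds.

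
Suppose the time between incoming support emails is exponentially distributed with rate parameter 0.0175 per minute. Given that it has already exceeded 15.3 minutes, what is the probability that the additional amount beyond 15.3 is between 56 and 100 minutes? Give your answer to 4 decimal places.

0.2015

Memoryless: the residual past 15.3 is again Exp(λ).
P(56 < residual < 100) = e^(−λ·56) − e^(−λ·100) = 0.37531 − 0.17377 ≈ 0.2015.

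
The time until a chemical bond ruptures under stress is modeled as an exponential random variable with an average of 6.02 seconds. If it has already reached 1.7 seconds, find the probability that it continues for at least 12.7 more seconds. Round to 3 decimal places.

0.121

The rate is λ = 1/6.02 = 0.166113 per second.
P(X > s+t | X > s) = e^(−λ(s+t))/e^(−λs) = e^(−λt), independent of s = 1.7.
P(X > 12.7) = e^(−2.1096) ≈ 0.121.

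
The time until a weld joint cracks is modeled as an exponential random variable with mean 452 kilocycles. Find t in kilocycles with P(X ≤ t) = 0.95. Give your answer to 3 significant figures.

1350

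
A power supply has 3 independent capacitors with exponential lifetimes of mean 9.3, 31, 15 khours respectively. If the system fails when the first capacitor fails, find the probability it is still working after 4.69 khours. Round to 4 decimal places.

0.3797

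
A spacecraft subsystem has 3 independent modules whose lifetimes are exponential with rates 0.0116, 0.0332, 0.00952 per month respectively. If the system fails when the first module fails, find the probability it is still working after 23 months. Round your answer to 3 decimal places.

0.287

The time to first failure is exponential with rate Σλ = 0.0116 + 0.0332 + 0.00952 = 0.05432.
P(min > 23) = e^(−0.05432·23) = e^(−1.2494) ≈ 0.287.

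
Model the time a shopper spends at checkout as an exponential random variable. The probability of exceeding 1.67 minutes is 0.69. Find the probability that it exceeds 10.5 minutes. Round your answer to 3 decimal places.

0.097

e^(−λ·1.67) = 0.69 ⇒ λ = −ln(0.69)/1.67 = 0.222194.
P(X > 10.5) = e^(−0.222194·10.5) = e^(−2.333) ≈ 0.097.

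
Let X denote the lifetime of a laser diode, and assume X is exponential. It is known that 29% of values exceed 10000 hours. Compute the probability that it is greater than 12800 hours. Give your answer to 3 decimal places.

0.205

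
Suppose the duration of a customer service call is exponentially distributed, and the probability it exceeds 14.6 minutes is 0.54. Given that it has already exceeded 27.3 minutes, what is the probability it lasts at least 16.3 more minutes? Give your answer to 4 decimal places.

From e^(−λ·14.6) = 0.54, λ = −ln(0.54)/14.6 = 0.0422045.
Memoryless: P(X > 27.3+16.3 | X > 27.3) = P(X > 16.3) = e^(−0.0422045·16.3) ≈ 0.5026.

0.5026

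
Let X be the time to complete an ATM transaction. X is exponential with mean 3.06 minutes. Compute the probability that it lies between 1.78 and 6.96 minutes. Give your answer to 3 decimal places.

0.456

The rate is λ = 1/3.06 = 0.326797 per minute.
P(1.78 < X < 6.96) = e^(−λ·1.78) − e^(−λ·6.96) = 0.55895 − 0.10285 ≈ 0.456.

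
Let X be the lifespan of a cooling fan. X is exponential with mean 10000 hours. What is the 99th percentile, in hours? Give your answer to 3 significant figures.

46100

The rate is λ = 1/10000 = 0.0001 per hour.
Set 1 − e^(−λt) = 0.99, so t = −ln(0.01)/λ = 4.6052/0.0001 ≈ 46051.7 hours.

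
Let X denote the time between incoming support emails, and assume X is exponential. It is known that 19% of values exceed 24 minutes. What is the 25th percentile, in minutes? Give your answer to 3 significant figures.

e^(−λ·24) = 0.19 ⇒ λ = −ln(0.19)/24 = 0.0691971.
25th percentile: 1 − e^(−λt) = 0.25, t = −ln(0.75)/λ = 4.15743 minutes.

4.16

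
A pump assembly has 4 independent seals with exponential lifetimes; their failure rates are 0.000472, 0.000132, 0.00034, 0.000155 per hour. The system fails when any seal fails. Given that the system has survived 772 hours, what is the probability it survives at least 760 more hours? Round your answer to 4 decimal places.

0.4338

Time to first failure ~ Exp(Σλ) with Σλ = 0.001099.
By memorylessness, P(T > 772+760 | T > 772) = P(T > 760) = e^(−0.001099·760) ≈ 0.4338.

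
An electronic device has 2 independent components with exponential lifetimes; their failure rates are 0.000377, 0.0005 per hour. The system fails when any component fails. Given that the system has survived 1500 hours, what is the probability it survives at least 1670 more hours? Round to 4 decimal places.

0.2312

Time to first failure ~ Exp(Σλ) with Σλ = 0.000877.
By memorylessness, P(T > 1500+1670 | T > 1500) = P(T > 1670) = e^(−0.000877·1670) ≈ 0.2312.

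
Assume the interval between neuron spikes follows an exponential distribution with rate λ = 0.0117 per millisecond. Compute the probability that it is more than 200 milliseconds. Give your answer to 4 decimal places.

P(X > 200) = e^(−λ·200) = e^(−2.34) ≈ 0.0963.

0.0963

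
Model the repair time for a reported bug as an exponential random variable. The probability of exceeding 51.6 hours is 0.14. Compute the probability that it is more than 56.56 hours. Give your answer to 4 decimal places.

0.1159

e^(−λ·51.6) = 0.14 ⇒ λ = −ln(0.14)/51.6 = 0.038103.
P(X > 56.56) = e^(−0.038103·56.56) = e^(−2.1551) ≈ 0.1159.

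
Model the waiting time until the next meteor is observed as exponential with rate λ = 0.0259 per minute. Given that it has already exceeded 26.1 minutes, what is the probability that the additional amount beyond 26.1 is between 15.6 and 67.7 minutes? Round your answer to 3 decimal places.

0.494

Memoryless: the residual past 26.1 is again Exp(λ).
P(15.6 < residual < 67.7) = e^(−λ·15.6) − e^(−λ·67.7) = 0.66762 − 0.17318 ≈ 0.494.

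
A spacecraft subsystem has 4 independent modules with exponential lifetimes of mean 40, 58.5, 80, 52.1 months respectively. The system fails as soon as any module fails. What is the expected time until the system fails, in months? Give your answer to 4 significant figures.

The first failure time is exponential with rate Σλ_i = 1/40 + 1/58.5 + 1/80 + 1/52.1 = 0.0737879 per month.
E[min] = 1/Σλ = 1/0.0737879 = 13.5524 months.

13.55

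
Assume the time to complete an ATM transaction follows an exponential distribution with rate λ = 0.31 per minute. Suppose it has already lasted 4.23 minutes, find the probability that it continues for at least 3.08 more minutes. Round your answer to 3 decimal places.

P(X > s+t | X > s) = e^(−λ(s+t))/e^(−λs) = e^(−λt), independent of s = 4.23.
P(X > 3.08) = e^(−0.9548) ≈ 0.385.

0.385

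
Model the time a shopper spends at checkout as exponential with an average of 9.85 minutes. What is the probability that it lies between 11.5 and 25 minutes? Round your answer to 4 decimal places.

The rate is λ = 1/9.85 = 0.101523 per minute.
P(11.5 < X < 25) = e^(−λ·11.5) − e^(−λ·25) = 0.31114 − 0.07902 ≈ 0.2321.

0.2321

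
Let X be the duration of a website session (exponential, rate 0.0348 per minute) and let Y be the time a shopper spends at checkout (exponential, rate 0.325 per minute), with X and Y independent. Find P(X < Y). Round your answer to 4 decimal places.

0.0967

λ_1 = 0.0348, λ_2 = 0.325.
For independent exponentials, P(X < Y) = λ_1/(λ_1+λ_2) = 0.0348/0.3598 ≈ 0.0967.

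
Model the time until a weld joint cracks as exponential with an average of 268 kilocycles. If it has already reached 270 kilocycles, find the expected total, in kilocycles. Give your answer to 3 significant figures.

538

The rate is λ = 1/268 = 0.00373134 per kilocycle.
By memorylessness, E[X | X > 270] = 270 + 1/λ = 270 + 268 = 538 kilocycles.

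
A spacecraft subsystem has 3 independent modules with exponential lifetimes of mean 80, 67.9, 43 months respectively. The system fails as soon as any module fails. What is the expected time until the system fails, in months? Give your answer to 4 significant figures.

The first failure time is exponential with rate Σλ_i = 1/80 + 1/67.9 + 1/43 = 0.0504834 per month.
E[min] = 1/Σλ = 1/0.0504834 = 19.8085 months.

19.81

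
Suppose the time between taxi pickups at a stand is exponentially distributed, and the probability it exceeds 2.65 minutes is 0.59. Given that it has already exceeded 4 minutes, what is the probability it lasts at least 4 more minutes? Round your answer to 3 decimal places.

From e^(−λ·2.65) = 0.59, λ = −ln(0.59)/2.65 = 0.199107.
Memoryless: P(X > 4+4 | X > 4) = P(X > 4) = e^(−0.199107·4) ≈ 0.451.

0.451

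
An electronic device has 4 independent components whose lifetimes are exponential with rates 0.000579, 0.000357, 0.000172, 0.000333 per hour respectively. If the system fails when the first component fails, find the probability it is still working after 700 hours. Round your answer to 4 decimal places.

0.3647

The time to first failure is exponential with rate Σλ = 0.000579 + 0.000357 + 0.000172 + 0.000333 = 0.001441.
P(min > 700) = e^(−0.001441·700) = e^(−1.0087) ≈ 0.3647.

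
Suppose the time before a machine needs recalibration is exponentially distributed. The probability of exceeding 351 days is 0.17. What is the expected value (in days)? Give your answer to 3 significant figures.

e^(−λ·351) = 0.17 ⇒ λ = −ln(0.17)/351 = 0.00504831.
Mean = 1/λ = 198.086 days.

198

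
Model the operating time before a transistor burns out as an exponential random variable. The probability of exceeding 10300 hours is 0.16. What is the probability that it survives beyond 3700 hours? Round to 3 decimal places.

e^(−λ·10300) = 0.16 ⇒ λ = −ln(0.16)/10300 = 0.000177921.
P(X > 3700) = e^(−0.000177921·3700) = e^(−0.65831) ≈ 0.518.

0.518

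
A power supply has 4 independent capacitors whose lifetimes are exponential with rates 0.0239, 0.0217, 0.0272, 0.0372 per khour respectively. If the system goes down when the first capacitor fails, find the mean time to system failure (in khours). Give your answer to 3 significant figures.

The time to first failure is exponential with rate Σλ = 0.0239 + 0.0217 + 0.0272 + 0.0372 = 0.11.
E[min] = 1/Σλ = 1/0.11 = 9.09091 khours.

9.09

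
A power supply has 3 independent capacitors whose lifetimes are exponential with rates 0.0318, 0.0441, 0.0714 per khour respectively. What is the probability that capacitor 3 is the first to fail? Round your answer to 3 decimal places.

0.485

The time to first failure is exponential with rate Σλ = 0.0318 + 0.0441 + 0.0714 = 0.1473.
P(capacitor 3 first) = λ_3/Σλ = 0.0714/0.1473 ≈ 0.485.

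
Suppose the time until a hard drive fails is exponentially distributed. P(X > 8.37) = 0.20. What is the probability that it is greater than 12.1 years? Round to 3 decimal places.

0.098

e^(−λ·8.37) = 0.20 ⇒ λ = −ln(0.20)/8.37 = 0.192286.
P(X > 12.1) = e^(−0.192286·12.1) = e^(−2.3267) ≈ 0.098.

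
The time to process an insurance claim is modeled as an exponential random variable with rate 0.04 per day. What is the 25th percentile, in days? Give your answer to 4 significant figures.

Set 1 − e^(−λt) = 0.25, so t = −ln(0.75)/λ = 0.28768/0.04 ≈ 7.19205 days.

7.192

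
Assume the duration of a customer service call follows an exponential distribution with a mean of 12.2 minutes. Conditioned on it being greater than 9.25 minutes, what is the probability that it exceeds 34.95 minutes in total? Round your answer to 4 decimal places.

The rate is λ = 1/12.2 = 0.0819672 per minute.
P(X > s+t | X > s) = e^(−λ(s+t))/e^(−λs) = e^(−λt), independent of s = 9.25.
P(X > 25.7) = e^(−2.1066) ≈ 0.1217.

0.1217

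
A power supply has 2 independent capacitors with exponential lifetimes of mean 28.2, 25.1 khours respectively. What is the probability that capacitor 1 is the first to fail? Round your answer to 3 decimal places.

Rates: λ_i = 1/mean_i → 0.035461, 0.0398406; Σλ = 0.0753016.
P(capacitor 1 first) = λ_1/Σλ = 0.035461/0.0753016 ≈ 0.471.

0.471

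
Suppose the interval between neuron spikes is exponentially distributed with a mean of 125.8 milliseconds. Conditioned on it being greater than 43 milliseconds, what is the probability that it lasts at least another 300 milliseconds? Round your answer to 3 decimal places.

The rate is λ = 1/125.8 = 0.00794913 per millisecond.
The exponential is memoryless, so the remaining time is again Exp(λ): the condition X > 43 is irrelevant.
P(X > 300) = e^(−2.3847) ≈ 0.092.

0.092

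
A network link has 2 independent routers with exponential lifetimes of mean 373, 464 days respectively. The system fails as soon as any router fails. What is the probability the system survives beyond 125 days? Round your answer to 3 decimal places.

The first failure time is exponential with rate Σλ_i = 1/373 + 1/464 = 0.00483614 per day.
P(min > 125) = e^(−0.00483614·125) = e^(−0.60452) ≈ 0.546.

0.546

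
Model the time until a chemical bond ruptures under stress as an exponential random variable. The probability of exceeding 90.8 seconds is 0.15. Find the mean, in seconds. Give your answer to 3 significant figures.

e^(−λ·90.8) = 0.15 ⇒ λ = −ln(0.15)/90.8 = 0.0208934.
Mean = 1/λ = 47.862 seconds.

47.9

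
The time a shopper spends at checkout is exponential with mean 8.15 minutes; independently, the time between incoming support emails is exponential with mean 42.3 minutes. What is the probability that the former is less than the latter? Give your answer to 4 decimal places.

λ_1 = 1/8.15 = 0.122699, λ_2 = 1/42.3 = 0.0236407.
For independent exponentials, P(the former < the latter) = λ_1/(λ_1+λ_2) = 0.122699/0.14634 ≈ 0.8385.

0.8385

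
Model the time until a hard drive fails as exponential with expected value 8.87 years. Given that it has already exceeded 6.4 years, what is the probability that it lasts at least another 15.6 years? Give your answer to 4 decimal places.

The rate is λ = 1/8.87 = 0.11274 per year.
The exponential is memoryless, so the remaining time is again Exp(λ): the condition X > 6.4 is irrelevant.
P(X > 15.6) = e^(−1.7587) ≈ 0.1723.

0.1723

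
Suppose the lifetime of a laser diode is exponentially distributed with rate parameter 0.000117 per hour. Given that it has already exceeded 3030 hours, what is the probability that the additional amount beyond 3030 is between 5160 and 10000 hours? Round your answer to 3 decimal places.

Memoryless: the residual past 3030 is again Exp(λ).
P(5160 < residual < 10000) = e^(−λ·5160) − e^(−λ·10000) = 0.54677 − 0.31037 ≈ 0.236.

0.236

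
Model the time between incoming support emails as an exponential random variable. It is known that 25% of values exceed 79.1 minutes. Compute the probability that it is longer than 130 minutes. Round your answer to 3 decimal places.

0.102

e^(−λ·79.1) = 0.25 ⇒ λ = −ln(0.25)/79.1 = 0.0175258.
P(X > 130) = e^(−0.0175258·130) = e^(−2.2784) ≈ 0.102.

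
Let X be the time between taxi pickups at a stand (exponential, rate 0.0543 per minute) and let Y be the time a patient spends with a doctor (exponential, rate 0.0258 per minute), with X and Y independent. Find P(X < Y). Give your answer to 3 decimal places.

λ_1 = 0.0543, λ_2 = 0.0258.
For independent exponentials, P(X < Y) = λ_1/(λ_1+λ_2) = 0.0543/0.0801 ≈ 0.678.

0.678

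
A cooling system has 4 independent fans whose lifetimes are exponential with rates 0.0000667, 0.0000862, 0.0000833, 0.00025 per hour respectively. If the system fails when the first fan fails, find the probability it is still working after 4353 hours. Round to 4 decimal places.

The time to first failure is exponential with rate Σλ = 0.0000667 + 0.0000862 + 0.0000833 + 0.00025 = 0.0004862.
P(min > 4353) = e^(−0.0004862·4353) = e^(−2.1164) ≈ 0.1205.

0.1205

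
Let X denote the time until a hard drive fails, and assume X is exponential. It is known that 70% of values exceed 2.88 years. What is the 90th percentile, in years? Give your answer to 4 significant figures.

e^(−λ·2.88) = 0.70 ⇒ λ = −ln(0.70)/2.88 = 0.123845.
90th percentile: 1 − e^(−λt) = 0.9, t = −ln(0.1)/λ = 18.5924 years.

18.59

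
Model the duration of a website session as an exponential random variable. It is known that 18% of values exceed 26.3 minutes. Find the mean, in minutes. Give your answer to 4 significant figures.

e^(−λ·26.3) = 0.18 ⇒ λ = −ln(0.18)/26.3 = 0.0652015.
Mean = 1/λ = 15.3371 minutes.

15.34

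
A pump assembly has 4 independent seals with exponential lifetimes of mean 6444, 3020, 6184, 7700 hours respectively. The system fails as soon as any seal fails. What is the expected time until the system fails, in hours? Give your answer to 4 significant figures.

1286

The first failure time is exponential with rate Σλ_i = 1/6444 + 1/3020 + 1/6184 + 1/7700 = 0.000777887 per hour.
E[min] = 1/Σλ = 1/0.000777887 = 1285.53 hours.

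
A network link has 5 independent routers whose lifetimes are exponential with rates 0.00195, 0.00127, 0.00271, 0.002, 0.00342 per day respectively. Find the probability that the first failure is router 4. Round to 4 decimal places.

0.1762

The time to first failure is exponential with rate Σλ = 0.00195 + 0.00127 + 0.00271 + 0.002 + 0.00342 = 0.01135.
P(router 4 first) = λ_4/Σλ = 0.002/0.01135 ≈ 0.1762.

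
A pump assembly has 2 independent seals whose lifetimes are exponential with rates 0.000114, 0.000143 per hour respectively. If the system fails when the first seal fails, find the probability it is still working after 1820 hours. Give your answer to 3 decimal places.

0.626

The time to first failure is exponential with rate Σλ = 0.000114 + 0.000143 = 0.000257.
P(min > 1820) = e^(−0.000257·1820) = e^(−0.46774) ≈ 0.626.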